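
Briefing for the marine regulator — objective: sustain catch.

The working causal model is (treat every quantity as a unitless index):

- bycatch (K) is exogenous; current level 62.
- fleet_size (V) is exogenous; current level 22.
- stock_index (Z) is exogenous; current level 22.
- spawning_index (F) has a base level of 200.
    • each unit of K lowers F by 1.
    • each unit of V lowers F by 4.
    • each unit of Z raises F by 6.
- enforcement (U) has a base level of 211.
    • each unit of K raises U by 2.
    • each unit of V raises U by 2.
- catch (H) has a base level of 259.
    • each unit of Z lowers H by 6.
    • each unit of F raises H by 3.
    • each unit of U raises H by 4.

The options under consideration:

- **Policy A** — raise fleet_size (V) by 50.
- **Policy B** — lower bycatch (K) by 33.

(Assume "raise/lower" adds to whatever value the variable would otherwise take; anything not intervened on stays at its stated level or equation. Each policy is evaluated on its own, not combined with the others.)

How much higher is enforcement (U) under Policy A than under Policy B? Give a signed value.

166

Policy A (V + 50):
  K = 62
  V = 22 + 50 = 72
  U = 211 + 2·62 + 2·72 = 479
Policy B (K − 33):
  K = 62 − 33 = 29
  V = 22
  U = 211 + 2·29 + 2·22 = 313
U: 479 − 313 = 166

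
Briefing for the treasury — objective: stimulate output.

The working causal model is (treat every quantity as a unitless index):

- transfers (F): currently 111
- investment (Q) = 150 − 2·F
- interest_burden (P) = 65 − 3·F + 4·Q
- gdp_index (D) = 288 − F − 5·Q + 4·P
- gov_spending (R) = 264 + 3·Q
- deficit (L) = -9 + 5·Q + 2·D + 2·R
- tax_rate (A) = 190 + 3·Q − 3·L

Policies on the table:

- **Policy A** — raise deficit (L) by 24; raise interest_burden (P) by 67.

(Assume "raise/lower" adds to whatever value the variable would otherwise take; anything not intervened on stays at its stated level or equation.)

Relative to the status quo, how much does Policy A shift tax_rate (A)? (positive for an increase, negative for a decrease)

-1680

Baseline:
  F = 111
  Q = 150 − 2·111 = -72
  P = 65 − 3·111 + 4·(-72) = -556
  D = 288 − 111 − 5·(-72) + 4·(-556) = -1687
  R = 264 + 3·(-72) = 48
  L = -9 + 5·(-72) + 2·(-1687) + 2·48 = -3647
  A = 190 + 3·(-72) − 3·(-3647) = 10915
Policy A (L + 24, P + 67):
  F = 111
  Q = 150 − 2·111 = -72
  P = 65 − 3·111 + 4·(-72) (+67 from intervention) = -489
  D = 288 − 111 − 5·(-72) + 4·(-489) = -1419
  R = 264 + 3·(-72) = 48
  L = -9 + 5·(-72) + 2·(-1419) + 2·48 (+24 from intervention) = -3087
  A = 190 + 3·(-72) − 3·(-3087) = 9235
Change in A: 9235 − 10915 = -1680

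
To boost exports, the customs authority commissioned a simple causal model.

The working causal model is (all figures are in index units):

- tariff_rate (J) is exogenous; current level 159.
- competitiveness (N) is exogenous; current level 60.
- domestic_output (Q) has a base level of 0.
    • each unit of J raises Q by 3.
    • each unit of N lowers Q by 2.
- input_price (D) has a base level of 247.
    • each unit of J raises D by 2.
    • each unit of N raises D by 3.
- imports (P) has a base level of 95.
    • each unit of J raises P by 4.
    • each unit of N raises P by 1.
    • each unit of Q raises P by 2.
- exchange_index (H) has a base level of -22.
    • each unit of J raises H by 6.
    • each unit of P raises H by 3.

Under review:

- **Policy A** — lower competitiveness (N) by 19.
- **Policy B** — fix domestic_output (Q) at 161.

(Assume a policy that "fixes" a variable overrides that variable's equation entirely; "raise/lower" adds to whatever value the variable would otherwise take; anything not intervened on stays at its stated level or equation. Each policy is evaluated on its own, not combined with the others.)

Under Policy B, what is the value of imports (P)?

Policy B (Q := 161):
  J = 159
  N = 60
  Q = 161
  P = 95 + 4·159 + 60 + 2·161 = 1113

1113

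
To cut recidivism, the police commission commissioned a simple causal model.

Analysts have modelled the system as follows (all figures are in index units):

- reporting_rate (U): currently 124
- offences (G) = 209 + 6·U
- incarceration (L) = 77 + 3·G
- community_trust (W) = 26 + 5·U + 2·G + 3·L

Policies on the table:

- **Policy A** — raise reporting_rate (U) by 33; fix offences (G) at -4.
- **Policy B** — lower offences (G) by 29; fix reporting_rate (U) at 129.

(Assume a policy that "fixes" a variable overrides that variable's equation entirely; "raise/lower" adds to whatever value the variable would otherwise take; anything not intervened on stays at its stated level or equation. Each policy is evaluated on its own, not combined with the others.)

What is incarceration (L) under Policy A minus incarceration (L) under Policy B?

Policy A (U + 33, G := -4):
  U = 124 + 33 = 157
  G = -4
  L = 77 + 3·(-4) = 65
Policy B (G − 29, U := 129):
  U = 129
  G = 209 + 6·129 (−29 from intervention) = 954
  L = 77 + 3·954 = 2939
L: 65 − 2939 = -2874

-2874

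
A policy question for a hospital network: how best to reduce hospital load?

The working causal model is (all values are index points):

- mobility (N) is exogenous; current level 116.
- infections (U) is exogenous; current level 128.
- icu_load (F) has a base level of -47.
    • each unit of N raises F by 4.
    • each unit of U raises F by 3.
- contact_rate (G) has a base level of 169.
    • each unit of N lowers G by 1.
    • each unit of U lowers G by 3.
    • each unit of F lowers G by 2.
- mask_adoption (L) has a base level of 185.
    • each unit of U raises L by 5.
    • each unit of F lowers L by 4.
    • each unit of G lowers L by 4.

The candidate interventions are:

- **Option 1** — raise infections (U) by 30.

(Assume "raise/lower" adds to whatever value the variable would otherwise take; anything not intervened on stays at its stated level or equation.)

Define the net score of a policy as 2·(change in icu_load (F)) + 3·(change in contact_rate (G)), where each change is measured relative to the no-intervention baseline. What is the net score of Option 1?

-630

Baseline:
  N = 116
  U = 128
  F = -47 + 4·116 + 3·128 = 801
  G = 169 − 116 − 3·128 − 2·801 = -1933
Option 1 (U + 30):
  N = 116
  U = 128 + 30 = 158
  F = -47 + 4·116 + 3·158 = 891
  G = 169 − 116 − 3·158 − 2·891 = -2203
ΔF = 891 − 801 = 90; ΔG = -2203 − (-1933) = -270
Score = 2·90 + 3·(-270) = -630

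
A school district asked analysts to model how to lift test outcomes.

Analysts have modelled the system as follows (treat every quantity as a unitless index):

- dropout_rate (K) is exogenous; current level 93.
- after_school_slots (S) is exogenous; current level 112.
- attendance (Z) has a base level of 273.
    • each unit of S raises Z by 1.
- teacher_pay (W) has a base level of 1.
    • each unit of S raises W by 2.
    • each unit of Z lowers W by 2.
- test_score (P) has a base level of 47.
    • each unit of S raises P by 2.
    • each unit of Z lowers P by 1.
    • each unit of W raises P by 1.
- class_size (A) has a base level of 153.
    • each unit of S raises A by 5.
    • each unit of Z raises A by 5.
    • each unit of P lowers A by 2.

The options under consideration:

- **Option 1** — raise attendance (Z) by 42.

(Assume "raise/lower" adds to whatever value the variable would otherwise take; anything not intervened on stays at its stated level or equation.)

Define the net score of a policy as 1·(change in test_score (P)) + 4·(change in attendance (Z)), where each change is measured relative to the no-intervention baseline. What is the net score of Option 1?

42

Baseline:
  S = 112
  Z = 273 + 112 = 385
  W = 1 + 2·112 − 2·385 = -545
  P = 47 + 2·112 − 385 + (-545) = -659
Option 1 (Z + 42):
  S = 112
  Z = 273 + 112 (+42 from intervention) = 427
  W = 1 + 2·112 − 2·427 = -629
  P = 47 + 2·112 − 427 + (-629) = -785
ΔP = -785 − (-659) = -126; ΔZ = 427 − 385 = 42
Score = 1·(-126) + 4·42 = 42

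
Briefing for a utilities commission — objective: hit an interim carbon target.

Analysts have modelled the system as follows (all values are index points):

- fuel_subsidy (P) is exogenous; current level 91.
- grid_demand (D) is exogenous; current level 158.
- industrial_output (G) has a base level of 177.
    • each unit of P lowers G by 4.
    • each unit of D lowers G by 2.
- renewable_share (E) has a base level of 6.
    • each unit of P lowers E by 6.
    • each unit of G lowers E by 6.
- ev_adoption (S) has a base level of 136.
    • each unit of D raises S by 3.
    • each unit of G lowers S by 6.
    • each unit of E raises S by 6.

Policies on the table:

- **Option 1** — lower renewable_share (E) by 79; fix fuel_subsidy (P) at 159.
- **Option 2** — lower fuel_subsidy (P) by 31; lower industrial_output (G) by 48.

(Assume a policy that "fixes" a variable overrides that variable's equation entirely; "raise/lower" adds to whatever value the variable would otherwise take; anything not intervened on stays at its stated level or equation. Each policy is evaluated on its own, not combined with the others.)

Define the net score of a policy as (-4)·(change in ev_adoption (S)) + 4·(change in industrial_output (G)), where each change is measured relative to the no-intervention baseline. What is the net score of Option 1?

-35096

Baseline:
  P = 91
  D = 158
  G = 177 − 4·91 − 2·158 = -503
  E = 6 − 6·91 − 6·(-503) = 2478
  S = 136 + 3·158 − 6·(-503) + 6·2478 = 18496
Option 1 (E − 79, P := 159):
  P = 159
  D = 158
  G = 177 − 4·159 − 2·158 = -775
  E = 6 − 6·159 − 6·(-775) (−79 from intervention) = 3623
  S = 136 + 3·158 − 6·(-775) + 6·3623 = 26998
ΔS = 26998 − 18496 = 8502; ΔG = -775 − (-503) = -272
Score = (-4)·8502 + 4·(-272) = -35096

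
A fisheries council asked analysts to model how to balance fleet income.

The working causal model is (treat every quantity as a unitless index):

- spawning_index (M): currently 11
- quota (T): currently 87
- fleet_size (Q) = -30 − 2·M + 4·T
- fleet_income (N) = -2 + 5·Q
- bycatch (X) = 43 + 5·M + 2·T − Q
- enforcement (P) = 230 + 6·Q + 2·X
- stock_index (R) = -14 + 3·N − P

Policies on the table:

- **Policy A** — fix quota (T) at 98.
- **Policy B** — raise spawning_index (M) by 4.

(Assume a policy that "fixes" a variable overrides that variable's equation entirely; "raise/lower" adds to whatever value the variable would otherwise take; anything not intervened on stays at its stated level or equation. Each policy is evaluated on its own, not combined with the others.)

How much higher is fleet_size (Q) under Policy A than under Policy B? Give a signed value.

52

Policy A (T := 98):
  M = 11
  T = 98
  Q = -30 − 2·11 + 4·98 = 340
Policy B (M + 4):
  M = 11 + 4 = 15
  T = 87
  Q = -30 − 2·15 + 4·87 = 288
Q: 340 − 288 = 52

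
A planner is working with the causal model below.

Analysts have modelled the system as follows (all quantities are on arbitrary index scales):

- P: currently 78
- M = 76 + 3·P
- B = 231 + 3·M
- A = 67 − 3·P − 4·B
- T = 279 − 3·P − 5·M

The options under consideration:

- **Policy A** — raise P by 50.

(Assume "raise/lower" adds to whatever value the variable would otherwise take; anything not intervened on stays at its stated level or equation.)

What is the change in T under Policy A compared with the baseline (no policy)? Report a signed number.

Baseline:
  P = 78
  M = 76 + 3·78 = 310
  T = 279 − 3·78 − 5·310 = -1505
Policy A (P + 50):
  P = 78 + 50 = 128
  M = 76 + 3·128 = 460
  T = 279 − 3·128 − 5·460 = -2405
Change in T: -2405 − (-1505) = -900

-900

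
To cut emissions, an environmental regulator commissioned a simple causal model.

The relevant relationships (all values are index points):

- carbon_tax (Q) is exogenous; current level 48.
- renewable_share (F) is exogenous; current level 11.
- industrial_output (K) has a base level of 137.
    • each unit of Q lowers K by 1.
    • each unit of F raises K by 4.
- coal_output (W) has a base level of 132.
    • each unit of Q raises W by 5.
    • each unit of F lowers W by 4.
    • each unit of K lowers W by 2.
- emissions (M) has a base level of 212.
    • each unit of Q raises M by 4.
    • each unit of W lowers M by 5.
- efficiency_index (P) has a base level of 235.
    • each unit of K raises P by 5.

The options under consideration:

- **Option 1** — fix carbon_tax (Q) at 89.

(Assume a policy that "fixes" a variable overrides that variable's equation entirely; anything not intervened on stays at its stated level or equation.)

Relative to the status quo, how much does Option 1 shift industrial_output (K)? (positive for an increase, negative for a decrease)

Baseline:
  Q = 48
  F = 11
  K = 137 − 48 + 4·11 = 133
Option 1 (Q := 89):
  Q = 89
  F = 11
  K = 137 − 89 + 4·11 = 92
Change in K: 92 − 133 = -41

-41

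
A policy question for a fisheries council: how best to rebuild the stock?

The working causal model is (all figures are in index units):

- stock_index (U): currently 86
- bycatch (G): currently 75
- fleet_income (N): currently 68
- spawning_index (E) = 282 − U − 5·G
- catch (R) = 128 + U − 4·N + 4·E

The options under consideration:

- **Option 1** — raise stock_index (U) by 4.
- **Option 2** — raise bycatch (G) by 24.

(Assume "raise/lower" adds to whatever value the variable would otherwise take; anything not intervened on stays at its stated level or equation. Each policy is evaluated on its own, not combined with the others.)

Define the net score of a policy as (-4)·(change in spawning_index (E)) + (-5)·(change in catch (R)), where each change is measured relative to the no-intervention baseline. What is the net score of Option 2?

2880

Baseline:
  U = 86
  G = 75
  N = 68
  E = 282 − 86 − 5·75 = -179
  R = 128 + 86 − 4·68 + 4·(-179) = -774
Option 2 (G + 24):
  U = 86
  G = 75 + 24 = 99
  N = 68
  E = 282 − 86 − 5·99 = -299
  R = 128 + 86 − 4·68 + 4·(-299) = -1254
ΔE = -299 − (-179) = -120; ΔR = -1254 − (-774) = -480
Score = (-4)·(-120) + (-5)·(-480) = 2880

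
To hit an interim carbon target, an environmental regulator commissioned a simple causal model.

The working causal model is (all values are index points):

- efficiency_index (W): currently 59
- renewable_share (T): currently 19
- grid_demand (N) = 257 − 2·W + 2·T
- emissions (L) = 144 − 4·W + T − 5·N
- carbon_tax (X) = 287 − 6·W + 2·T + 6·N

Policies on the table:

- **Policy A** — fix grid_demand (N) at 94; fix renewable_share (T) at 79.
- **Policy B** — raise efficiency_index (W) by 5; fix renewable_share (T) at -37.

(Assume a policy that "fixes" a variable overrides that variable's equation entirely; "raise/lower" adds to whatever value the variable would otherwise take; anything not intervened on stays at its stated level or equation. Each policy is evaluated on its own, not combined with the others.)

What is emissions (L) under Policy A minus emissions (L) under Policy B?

-59

Policy A (N := 94, T := 79):
  W = 59
  T = 79
  N = 94
  L = 144 − 4·59 + 79 − 5·94 = -483
Policy B (W + 5, T := -37):
  W = 59 + 5 = 64
  T = -37
  N = 257 − 2·64 + 2·(-37) = 55
  L = 144 − 4·64 + (-37) − 5·55 = -424
L: -483 − (-424) = -59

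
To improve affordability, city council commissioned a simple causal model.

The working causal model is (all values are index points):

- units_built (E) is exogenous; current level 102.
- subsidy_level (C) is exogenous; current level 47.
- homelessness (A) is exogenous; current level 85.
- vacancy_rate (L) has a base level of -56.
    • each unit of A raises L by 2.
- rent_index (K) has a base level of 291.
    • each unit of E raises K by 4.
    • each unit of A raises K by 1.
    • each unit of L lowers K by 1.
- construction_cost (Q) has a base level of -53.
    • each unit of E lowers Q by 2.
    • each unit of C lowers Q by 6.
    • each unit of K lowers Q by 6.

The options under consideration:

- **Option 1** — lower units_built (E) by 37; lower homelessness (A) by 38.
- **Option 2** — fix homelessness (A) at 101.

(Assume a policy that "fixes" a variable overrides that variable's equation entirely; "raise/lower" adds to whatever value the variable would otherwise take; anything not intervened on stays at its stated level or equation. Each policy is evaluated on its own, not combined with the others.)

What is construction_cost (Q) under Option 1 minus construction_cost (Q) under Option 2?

Option 1 (E − 37, A − 38):
  E = 102 − 37 = 65
  C = 47
  A = 85 − 38 = 47
  L = -56 + 2·47 = 38
  K = 291 + 4·65 + 47 − 38 = 560
  Q = -53 − 2·65 − 6·47 − 6·560 = -3825
Option 2 (A := 101):
  E = 102
  C = 47
  A = 101
  L = -56 + 2·101 = 146
  K = 291 + 4·102 + 101 − 146 = 654
  Q = -53 − 2·102 − 6·47 − 6·654 = -4463
Q: -3825 − (-4463) = 638

638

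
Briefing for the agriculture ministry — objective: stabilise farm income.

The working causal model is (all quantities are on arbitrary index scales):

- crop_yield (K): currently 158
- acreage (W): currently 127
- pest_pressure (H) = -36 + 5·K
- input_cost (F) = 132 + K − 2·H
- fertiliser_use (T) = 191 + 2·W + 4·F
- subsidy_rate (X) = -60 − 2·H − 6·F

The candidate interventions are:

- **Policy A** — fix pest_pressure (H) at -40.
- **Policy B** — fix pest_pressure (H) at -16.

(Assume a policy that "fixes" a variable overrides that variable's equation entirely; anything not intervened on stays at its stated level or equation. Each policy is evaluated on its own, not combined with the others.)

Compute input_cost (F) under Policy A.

Policy A (H := -40):
  K = 158
  H = -40
  F = 132 + 158 − 2·(-40) = 370

370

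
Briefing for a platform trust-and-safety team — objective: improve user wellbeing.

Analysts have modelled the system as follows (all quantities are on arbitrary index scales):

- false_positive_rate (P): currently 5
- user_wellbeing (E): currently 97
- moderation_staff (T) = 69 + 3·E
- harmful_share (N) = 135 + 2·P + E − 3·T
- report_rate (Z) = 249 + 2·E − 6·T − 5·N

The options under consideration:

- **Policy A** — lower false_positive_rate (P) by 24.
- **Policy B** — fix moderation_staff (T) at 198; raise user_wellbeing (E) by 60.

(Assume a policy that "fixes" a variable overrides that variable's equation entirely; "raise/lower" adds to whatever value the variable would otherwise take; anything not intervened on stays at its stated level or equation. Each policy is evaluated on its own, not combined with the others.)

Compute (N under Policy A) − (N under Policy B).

-594

Policy A (P − 24):
  P = 5 − 24 = -19
  E = 97
  T = 69 + 3·97 = 360
  N = 135 + 2·(-19) + 97 − 3·360 = -886
Policy B (T := 198, E + 60):
  P = 5
  E = 97 + 60 = 157
  T = 198
  N = 135 + 2·5 + 157 − 3·198 = -292
N: -886 − (-292) = -594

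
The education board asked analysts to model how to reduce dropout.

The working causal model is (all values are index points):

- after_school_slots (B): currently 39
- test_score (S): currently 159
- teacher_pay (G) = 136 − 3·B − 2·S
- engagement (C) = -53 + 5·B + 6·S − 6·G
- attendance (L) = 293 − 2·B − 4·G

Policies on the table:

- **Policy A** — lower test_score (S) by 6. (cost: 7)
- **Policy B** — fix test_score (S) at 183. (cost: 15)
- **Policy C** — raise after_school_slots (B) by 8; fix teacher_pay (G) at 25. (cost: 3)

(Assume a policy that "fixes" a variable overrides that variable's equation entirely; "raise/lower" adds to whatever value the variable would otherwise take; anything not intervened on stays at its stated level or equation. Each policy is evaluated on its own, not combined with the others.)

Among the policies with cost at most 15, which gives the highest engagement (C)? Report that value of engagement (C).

Policy A (S − 6):
  B = 39
  S = 159 − 6 = 153
  G = 136 − 3·39 − 2·153 = -287
  C = -53 + 5·39 + 6·153 − 6·(-287) = 2782
Policy B (S := 183):
  B = 39
  S = 183
  G = 136 − 3·39 − 2·183 = -347
  C = -53 + 5·39 + 6·183 − 6·(-347) = 3322
Policy C (B + 8, G := 25):
  B = 39 + 8 = 47
  S = 159
  G = 25
  C = -53 + 5·47 + 6·159 − 6·25 = 986
Comparing — Policy A: C=2782, Policy B: C=3322, Policy C: C=986. Highest is 3322 (Policy B).

3322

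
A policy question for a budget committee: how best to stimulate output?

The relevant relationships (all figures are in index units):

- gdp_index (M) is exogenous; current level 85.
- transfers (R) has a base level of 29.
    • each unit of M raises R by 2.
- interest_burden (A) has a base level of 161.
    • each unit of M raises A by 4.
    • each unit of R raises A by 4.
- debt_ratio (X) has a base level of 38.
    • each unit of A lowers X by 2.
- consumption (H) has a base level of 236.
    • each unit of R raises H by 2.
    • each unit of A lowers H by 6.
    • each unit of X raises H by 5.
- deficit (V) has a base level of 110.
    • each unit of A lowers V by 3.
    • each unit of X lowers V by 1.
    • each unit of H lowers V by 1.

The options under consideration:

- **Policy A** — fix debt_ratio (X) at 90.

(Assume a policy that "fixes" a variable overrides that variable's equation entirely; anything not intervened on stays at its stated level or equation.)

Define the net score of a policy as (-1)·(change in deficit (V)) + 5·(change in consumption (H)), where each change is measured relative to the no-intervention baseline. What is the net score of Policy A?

Baseline:
  M = 85
  R = 29 + 2·85 = 199
  A = 161 + 4·85 + 4·199 = 1297
  X = 38 − 2·1297 = -2556
  H = 236 + 2·199 − 6·1297 + 5·(-2556) = -19928
  V = 110 − 3·1297 − (-2556) − (-19928) = 18703
Policy A (X := 90):
  M = 85
  R = 29 + 2·85 = 199
  A = 161 + 4·85 + 4·199 = 1297
  X = 90
  H = 236 + 2·199 − 6·1297 + 5·90 = -6698
  V = 110 − 3·1297 − 90 − (-6698) = 2827
ΔV = 2827 − 18703 = -15876; ΔH = -6698 − (-19928) = 13230
Score = (-1)·(-15876) + 5·13230 = 82026

82026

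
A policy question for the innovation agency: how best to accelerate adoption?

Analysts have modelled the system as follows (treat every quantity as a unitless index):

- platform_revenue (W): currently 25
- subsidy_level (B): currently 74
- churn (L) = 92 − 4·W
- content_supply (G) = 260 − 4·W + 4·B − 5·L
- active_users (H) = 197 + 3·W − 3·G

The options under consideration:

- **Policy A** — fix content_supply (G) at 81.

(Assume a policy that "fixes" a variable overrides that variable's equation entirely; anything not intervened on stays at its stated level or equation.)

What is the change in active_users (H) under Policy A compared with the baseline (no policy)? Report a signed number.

1245

Baseline:
  W = 25
  B = 74
  L = 92 − 4·25 = -8
  G = 260 − 4·25 + 4·74 − 5·(-8) = 496
  H = 197 + 3·25 − 3·496 = -1216
Policy A (G := 81):
  W = 25
  B = 74
  L = 92 − 4·25 = -8
  G = 81
  H = 197 + 3·25 − 3·81 = 29
Change in H: 29 − (-1216) = 1245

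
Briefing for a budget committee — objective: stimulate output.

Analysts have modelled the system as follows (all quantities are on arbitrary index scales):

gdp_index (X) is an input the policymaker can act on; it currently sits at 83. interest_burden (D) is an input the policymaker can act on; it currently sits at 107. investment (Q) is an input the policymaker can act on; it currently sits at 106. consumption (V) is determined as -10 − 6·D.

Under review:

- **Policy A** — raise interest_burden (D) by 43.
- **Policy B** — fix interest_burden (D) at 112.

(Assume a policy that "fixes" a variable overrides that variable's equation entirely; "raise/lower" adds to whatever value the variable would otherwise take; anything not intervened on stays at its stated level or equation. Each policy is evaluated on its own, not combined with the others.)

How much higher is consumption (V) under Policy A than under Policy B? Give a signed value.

Policy A (D + 43):
  D = 107 + 43 = 150
  V = -10 − 6·150 = -910
Policy B (D := 112):
  D = 112
  V = -10 − 6·112 = -682
V: -910 − (-682) = -228

-228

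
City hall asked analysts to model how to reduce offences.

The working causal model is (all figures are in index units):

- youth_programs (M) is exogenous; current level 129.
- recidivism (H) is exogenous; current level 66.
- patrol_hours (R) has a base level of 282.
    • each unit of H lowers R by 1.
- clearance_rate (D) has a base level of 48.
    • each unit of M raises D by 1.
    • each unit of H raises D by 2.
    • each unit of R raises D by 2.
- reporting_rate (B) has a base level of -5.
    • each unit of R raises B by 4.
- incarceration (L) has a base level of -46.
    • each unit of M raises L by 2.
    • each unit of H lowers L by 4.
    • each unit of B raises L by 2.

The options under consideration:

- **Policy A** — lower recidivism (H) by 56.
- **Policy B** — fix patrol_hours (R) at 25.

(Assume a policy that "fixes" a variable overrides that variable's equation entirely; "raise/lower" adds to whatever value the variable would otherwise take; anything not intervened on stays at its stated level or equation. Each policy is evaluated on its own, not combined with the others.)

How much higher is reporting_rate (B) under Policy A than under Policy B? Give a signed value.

988

Policy A (H − 56):
  H = 66 − 56 = 10
  R = 282 − 10 = 272
  B = -5 + 4·272 = 1083
Policy B (R := 25):
  H = 66
  R = 25
  B = -5 + 4·25 = 95
B: 1083 − 95 = 988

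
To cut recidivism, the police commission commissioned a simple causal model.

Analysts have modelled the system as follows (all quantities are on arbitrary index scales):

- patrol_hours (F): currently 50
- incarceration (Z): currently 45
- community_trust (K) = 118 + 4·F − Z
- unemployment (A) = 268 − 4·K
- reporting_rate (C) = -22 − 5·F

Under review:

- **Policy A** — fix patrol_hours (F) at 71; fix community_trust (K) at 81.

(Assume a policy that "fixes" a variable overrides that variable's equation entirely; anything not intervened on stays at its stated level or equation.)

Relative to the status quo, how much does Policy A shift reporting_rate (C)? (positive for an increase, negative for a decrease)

-105

Baseline:
  F = 50
  C = -22 − 5·50 = -272
Policy A (F := 71, K := 81):
  F = 71
  C = -22 − 5·71 = -377
Change in C: -377 − (-272) = -105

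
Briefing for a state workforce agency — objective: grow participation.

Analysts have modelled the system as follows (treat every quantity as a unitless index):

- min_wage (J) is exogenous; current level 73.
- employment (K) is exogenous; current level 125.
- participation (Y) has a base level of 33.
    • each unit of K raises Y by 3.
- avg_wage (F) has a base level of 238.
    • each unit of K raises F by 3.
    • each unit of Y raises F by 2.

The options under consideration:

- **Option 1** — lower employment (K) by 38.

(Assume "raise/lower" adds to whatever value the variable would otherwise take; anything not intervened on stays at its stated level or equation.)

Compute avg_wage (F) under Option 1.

Option 1 (K − 38):
  K = 125 − 38 = 87
  Y = 33 + 3·87 = 294
  F = 238 + 3·87 + 2·294 = 1087

1087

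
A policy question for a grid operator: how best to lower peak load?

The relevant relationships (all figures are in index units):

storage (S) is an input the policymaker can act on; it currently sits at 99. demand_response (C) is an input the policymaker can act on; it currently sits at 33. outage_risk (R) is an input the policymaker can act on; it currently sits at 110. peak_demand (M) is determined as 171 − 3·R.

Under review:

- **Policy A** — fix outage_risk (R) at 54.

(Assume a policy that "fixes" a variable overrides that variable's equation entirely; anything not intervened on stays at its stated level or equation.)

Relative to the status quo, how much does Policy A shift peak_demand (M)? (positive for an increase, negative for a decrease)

168

Baseline:
  R = 110
  M = 171 − 3·110 = -159
Policy A (R := 54):
  R = 54
  M = 171 − 3·54 = 9
Change in M: 9 − (-159) = 168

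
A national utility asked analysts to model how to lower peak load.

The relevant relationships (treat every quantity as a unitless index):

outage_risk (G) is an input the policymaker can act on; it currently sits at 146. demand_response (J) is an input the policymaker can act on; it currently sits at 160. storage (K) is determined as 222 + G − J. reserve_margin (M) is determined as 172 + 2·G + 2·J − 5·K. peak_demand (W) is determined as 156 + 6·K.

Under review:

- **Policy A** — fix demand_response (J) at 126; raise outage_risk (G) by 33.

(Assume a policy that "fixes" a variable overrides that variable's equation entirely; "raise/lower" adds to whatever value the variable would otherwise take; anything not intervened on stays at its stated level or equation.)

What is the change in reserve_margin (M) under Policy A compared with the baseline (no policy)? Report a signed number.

-337

Baseline:
  G = 146
  J = 160
  K = 222 + 146 − 160 = 208
  M = 172 + 2·146 + 2·160 − 5·208 = -256
Policy A (J := 126, G + 33):
  G = 146 + 33 = 179
  J = 126
  K = 222 + 179 − 126 = 275
  M = 172 + 2·179 + 2·126 − 5·275 = -593
Change in M: -593 − (-256) = -337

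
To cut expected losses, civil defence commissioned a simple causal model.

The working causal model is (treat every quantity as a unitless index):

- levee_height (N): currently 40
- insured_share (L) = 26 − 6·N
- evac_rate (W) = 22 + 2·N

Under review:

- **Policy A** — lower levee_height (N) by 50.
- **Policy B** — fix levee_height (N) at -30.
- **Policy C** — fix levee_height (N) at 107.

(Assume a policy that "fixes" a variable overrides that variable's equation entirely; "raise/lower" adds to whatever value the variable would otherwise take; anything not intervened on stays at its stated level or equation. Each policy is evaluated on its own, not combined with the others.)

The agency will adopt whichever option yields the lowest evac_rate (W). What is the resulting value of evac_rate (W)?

-38

Policy A (N − 50):
  N = 40 − 50 = -10
  W = 22 + 2·(-10) = 2
Policy B (N := -30):
  N = -30
  W = 22 + 2·(-30) = -38
Policy C (N := 107):
  N = 107
  W = 22 + 2·107 = 236
Comparing — Policy A: W=2, Policy B: W=-38, Policy C: W=236. Lowest is -38 (Policy B).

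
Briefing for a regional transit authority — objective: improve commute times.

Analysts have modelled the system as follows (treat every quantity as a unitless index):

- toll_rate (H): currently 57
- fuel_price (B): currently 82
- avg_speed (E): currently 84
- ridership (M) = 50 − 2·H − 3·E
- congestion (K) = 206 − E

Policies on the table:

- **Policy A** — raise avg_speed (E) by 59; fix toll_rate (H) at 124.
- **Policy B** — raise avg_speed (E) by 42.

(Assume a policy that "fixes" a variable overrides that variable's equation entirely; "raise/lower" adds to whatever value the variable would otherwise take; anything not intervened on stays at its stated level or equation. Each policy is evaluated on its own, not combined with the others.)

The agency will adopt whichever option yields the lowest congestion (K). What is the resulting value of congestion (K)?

Policy A (E + 59, H := 124):
  E = 84 + 59 = 143
  K = 206 − 143 = 63
Policy B (E + 42):
  E = 84 + 42 = 126
  K = 206 − 126 = 80
Comparing — Policy A: K=63, Policy B: K=80. Lowest is 63 (Policy A).

63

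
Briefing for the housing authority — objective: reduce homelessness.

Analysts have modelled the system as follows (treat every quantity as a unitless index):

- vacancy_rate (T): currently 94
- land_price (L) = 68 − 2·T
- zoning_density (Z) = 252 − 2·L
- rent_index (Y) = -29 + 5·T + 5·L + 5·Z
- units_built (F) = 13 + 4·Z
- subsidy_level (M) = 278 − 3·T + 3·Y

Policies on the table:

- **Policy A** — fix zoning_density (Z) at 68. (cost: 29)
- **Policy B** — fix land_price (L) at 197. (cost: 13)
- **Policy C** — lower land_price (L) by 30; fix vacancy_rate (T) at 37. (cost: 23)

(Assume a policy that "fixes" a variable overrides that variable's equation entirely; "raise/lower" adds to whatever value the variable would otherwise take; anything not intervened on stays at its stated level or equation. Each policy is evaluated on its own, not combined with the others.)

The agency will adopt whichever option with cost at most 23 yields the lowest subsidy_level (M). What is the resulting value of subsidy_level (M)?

Policy B (L := 197):
  T = 94
  L = 197
  Z = 252 − 2·197 = -142
  Y = -29 + 5·94 + 5·197 + 5·(-142) = 716
  M = 278 − 3·94 + 3·716 = 2144
Policy C (L − 30, T := 37):
  T = 37
  L = 68 − 2·37 (−30 from intervention) = -36
  Z = 252 − 2·(-36) = 324
  Y = -29 + 5·37 + 5·(-36) + 5·324 = 1596
  M = 278 − 3·37 + 3·1596 = 4955
Comparing — Policy B: M=2144, Policy C: M=4955. Lowest is 2144 (Policy B).

2144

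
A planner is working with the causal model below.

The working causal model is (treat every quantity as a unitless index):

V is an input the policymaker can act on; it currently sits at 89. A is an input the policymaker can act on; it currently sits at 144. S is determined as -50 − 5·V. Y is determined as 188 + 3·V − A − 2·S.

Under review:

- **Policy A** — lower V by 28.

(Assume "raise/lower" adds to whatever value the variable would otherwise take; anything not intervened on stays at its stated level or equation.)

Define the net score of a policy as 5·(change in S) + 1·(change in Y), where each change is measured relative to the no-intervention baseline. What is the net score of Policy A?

336

Baseline:
  V = 89
  A = 144
  S = -50 − 5·89 = -495
  Y = 188 + 3·89 − 144 − 2·(-495) = 1301
Policy A (V − 28):
  V = 89 − 28 = 61
  A = 144
  S = -50 − 5·61 = -355
  Y = 188 + 3·61 − 144 − 2·(-355) = 937
ΔS = -355 − (-495) = 140; ΔY = 937 − 1301 = -364
Score = 5·140 + 1·(-364) = 336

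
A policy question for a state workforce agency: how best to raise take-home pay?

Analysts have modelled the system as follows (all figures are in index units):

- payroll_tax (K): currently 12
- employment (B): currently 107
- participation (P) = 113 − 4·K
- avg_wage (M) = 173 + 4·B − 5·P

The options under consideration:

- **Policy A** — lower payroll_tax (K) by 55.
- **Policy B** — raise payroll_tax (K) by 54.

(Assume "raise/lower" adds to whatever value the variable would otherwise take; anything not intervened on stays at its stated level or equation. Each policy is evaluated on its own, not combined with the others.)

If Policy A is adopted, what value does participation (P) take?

285

Policy A (K − 55):
  K = 12 − 55 = -43
  P = 113 − 4·(-43) = 285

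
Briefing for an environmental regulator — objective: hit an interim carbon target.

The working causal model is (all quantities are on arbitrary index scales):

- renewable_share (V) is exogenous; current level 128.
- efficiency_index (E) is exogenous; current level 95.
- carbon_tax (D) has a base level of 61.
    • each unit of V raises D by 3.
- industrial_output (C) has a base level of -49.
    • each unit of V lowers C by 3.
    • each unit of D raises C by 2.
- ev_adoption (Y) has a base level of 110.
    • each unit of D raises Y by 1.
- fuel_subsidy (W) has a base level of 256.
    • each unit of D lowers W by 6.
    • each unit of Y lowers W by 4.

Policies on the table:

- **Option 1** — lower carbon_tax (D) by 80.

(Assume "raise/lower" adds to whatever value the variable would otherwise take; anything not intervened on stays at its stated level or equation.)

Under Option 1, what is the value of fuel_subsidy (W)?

Option 1 (D − 80):
  V = 128
  D = 61 + 3·128 (−80 from intervention) = 365
  Y = 110 + 365 = 475
  W = 256 − 6·365 − 4·475 = -3834

-3834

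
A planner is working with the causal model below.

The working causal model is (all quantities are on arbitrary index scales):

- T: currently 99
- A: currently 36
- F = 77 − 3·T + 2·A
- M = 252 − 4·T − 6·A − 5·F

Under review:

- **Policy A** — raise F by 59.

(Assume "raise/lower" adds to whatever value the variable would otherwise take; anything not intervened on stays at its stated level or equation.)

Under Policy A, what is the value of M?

Policy A (F + 59):
  T = 99
  A = 36
  F = 77 − 3·99 + 2·36 (+59 from intervention) = -89
  M = 252 − 4·99 − 6·36 − 5·(-89) = 85

85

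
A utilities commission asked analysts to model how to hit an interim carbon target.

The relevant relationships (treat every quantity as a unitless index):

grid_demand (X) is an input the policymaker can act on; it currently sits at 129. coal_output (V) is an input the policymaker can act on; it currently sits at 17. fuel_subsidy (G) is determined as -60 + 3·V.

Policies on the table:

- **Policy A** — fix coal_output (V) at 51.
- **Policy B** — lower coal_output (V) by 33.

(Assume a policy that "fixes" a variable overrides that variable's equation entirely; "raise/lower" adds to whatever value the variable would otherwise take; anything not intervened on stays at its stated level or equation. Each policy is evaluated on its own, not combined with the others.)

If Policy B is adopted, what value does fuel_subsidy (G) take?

Policy B (V − 33):
  V = 17 − 33 = -16
  G = -60 + 3·(-16) = -108

-108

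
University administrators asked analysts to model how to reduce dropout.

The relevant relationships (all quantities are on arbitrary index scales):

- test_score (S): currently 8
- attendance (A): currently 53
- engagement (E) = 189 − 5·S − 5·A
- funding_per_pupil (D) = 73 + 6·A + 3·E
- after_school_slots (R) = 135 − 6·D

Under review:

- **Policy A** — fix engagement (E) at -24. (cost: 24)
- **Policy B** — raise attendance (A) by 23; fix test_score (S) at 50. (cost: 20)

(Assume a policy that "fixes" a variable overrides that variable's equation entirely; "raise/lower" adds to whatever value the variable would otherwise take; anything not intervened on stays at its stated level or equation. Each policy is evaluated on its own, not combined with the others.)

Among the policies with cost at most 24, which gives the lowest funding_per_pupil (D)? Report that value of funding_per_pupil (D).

Policy A (E := -24):
  S = 8
  A = 53
  E = -24
  D = 73 + 6·53 + 3·(-24) = 319
Policy B (A + 23, S := 50):
  S = 50
  A = 53 + 23 = 76
  E = 189 − 5·50 − 5·76 = -441
  D = 73 + 6·76 + 3·(-441) = -794
Comparing — Policy A: D=319, Policy B: D=-794. Lowest is -794 (Policy B).

-794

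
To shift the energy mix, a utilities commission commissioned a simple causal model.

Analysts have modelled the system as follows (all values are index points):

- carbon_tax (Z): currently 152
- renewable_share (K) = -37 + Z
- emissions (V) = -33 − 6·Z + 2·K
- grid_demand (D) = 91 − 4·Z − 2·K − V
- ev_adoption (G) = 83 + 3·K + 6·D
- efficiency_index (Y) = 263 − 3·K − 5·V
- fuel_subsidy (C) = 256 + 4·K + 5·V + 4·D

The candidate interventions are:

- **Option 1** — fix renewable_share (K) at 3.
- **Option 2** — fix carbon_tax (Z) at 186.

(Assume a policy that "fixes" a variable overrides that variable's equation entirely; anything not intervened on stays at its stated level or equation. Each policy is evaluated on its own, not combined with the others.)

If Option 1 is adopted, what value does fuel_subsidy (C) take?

Option 1 (K := 3):
  Z = 152
  K = 3
  V = -33 − 6·152 + 2·3 = -939
  D = 91 − 4·152 − 2·3 − (-939) = 416
  C = 256 + 4·3 + 5·(-939) + 4·416 = -2763

-2763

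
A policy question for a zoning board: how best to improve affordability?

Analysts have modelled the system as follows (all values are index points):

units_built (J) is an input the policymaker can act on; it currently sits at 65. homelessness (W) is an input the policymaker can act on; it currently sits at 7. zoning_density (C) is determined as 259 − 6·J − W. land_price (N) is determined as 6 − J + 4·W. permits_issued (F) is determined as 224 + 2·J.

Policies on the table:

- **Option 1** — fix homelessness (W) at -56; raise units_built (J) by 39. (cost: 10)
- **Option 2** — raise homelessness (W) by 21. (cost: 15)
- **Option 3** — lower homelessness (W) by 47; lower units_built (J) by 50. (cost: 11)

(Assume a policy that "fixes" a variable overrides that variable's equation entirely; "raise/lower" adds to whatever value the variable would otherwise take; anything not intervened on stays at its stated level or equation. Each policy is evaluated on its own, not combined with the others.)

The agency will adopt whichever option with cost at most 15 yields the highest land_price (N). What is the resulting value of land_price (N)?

53

Option 1 (W := -56, J + 39):
  J = 65 + 39 = 104
  W = -56
  N = 6 − 104 + 4·(-56) = -322
Option 2 (W + 21):
  J = 65
  W = 7 + 21 = 28
  N = 6 − 65 + 4·28 = 53
Option 3 (W − 47, J − 50):
  J = 65 − 50 = 15
  W = 7 − 47 = -40
  N = 6 − 15 + 4·(-40) = -169
Comparing — Option 1: N=-322, Option 2: N=53, Option 3: N=-169. Highest is 53 (Option 2).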